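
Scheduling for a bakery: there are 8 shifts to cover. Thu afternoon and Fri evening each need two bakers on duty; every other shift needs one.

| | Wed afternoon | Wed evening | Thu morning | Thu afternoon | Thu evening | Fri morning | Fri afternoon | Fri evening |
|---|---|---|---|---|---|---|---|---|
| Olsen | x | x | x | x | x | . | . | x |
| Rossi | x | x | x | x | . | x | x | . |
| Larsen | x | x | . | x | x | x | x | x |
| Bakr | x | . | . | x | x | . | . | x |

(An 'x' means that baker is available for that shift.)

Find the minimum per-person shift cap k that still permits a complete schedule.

3

With 4 bakers and 10 worker-slots to fill, someone must work at least ⌈10/4⌉ = 3 shifts, so k ≥ 3.
k = 3 works: Wed afternoon→Rossi, Wed evening→Olsen, Thu morning→Olsen, Thu afternoon→Larsen+Bakr, Thu evening→Olsen, Fri morning→Rossi, Fri afternoon→Rossi, Fri evening→Larsen+Bakr.
Loads: Olsen 3, Rossi 3, Larsen 2, Bakr 2 — all ≤ 3.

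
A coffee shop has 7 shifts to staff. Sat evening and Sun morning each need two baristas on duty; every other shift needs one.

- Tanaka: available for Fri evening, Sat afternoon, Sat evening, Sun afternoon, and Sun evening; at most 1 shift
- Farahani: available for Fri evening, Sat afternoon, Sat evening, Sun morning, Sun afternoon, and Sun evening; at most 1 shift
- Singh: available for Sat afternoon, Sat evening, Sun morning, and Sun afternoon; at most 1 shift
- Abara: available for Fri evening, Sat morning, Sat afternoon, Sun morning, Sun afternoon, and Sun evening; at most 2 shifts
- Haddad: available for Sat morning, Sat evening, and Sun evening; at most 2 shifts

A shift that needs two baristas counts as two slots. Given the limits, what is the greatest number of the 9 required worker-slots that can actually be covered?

Total capacity across all baristas is 1+1+1+2+2 = 7, and 9 slots are needed, so at most 7 can be filled.
An assignment achieving 7: Fri evening→Tanaka, Sat morning→Abara, Sat afternoon→Abara, Sat evening→Haddad, Sun morning→Farahani+Singh, Sun evening→Haddad.
Loads: Tanaka 1/1, Farahani 1/1, Singh 1/1, Abara 2/2, Haddad 2/2.

7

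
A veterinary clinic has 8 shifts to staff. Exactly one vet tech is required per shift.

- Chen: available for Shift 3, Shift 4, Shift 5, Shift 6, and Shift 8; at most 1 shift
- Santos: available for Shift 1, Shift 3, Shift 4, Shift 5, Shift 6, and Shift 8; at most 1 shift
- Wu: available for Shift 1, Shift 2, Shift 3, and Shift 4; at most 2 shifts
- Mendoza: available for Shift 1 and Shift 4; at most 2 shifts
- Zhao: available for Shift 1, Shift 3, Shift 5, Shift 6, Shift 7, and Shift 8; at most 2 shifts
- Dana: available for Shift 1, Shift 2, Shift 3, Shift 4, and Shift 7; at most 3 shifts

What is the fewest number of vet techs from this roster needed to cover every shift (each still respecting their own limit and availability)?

4

8 slots to fill and no one can take more than 3, so at least ⌈8/3⌉ = 3 vet techs are needed.
Any 3 vet techs together have capacity at most 3+2+2 = 7 < 8 slots, so 3 can never suffice.
Chen, Wu, Zhao, and Dana alone can cover everything: Shift 1→Wu, Shift 2→Wu, Shift 3→Dana, Shift 4→Dana, Shift 5→Chen, Shift 6→Zhao, Shift 7→Dana, Shift 8→Zhao.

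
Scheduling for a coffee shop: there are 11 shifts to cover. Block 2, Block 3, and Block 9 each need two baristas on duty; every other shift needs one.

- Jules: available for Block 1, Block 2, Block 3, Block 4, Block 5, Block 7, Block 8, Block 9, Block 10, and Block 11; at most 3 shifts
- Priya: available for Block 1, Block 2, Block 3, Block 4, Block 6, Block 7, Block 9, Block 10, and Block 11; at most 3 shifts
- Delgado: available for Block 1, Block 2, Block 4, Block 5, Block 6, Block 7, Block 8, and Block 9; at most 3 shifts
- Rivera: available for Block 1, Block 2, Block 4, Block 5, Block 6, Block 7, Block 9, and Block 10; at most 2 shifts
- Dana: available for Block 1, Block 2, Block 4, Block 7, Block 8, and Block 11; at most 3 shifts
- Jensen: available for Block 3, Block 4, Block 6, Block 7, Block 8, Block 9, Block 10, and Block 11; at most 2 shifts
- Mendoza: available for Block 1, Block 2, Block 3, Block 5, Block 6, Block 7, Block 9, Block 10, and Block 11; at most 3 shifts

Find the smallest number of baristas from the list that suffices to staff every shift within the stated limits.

14 slots to fill and no one can take more than 3, so at least ⌈14/3⌉ = 5 baristas are needed.
Jules, Priya, Delgado, Rivera, and Dana alone can cover everything: Block 1→Delgado, Block 2→Rivera+Dana, Block 3→Jules+Priya, Block 4→Delgado, Block 5→Jules, Block 6→Priya, Block 7→Dana, Block 8→Jules, Block 9→Delgado+Rivera, Block 10→Priya, Block 11→Dana.

5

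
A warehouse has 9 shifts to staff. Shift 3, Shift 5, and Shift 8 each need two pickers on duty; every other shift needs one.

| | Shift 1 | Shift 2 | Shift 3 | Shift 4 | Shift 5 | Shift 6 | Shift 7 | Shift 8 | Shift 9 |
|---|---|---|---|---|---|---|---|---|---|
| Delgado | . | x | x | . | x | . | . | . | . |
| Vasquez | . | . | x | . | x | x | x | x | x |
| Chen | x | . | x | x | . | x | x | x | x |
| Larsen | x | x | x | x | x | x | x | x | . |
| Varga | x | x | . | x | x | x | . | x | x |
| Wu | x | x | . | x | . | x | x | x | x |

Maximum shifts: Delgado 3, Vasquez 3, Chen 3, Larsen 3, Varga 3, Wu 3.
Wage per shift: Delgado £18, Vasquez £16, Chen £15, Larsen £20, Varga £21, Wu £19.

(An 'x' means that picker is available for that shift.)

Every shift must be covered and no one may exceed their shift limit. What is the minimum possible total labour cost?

£204

Picking the cheapest available picker for each shift independently would cost £189, but that ignores the shift limits.
An optimal schedule: Shift 1→Chen, Shift 2→Delgado, Shift 3→Vasquez+Delgado, Shift 4→Chen, Shift 5→Vasquez+Delgado, Shift 6→Wu, Shift 7→Chen, Shift 8→Vasquez+Wu, Shift 9→Wu.
Total: 15 + 18 + 16 + 18 + 15 + 16 + 18 + 19 + 15 + 16 + 19 + 19 = £204.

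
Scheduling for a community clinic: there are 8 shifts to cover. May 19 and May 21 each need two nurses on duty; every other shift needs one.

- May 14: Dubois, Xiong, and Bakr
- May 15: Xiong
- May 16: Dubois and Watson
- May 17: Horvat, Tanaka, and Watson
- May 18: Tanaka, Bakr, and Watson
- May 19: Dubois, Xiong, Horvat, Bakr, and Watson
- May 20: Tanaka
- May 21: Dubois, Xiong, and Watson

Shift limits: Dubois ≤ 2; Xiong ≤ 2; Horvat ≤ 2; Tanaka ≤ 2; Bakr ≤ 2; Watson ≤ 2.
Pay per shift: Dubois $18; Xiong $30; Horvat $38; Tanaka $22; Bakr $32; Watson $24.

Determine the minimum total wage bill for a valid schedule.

May 15 can only be covered by Xiong, so that assignment is forced.
May 20 can only be covered by Tanaka, so that assignment is forced.
Picking the cheapest available nurse for each shift independently would cost $216, but that ignores the shift limits.
An optimal schedule: May 14→Dubois, May 15→Xiong, May 16→Dubois, May 17→Tanaka, May 18→Bakr, May 19→Watson+Bakr, May 20→Tanaka, May 21→Watson+Xiong.
Total: 18 + 30 + 18 + 22 + 32 + 24 + 32 + 22 + 24 + 30 = $252.

$252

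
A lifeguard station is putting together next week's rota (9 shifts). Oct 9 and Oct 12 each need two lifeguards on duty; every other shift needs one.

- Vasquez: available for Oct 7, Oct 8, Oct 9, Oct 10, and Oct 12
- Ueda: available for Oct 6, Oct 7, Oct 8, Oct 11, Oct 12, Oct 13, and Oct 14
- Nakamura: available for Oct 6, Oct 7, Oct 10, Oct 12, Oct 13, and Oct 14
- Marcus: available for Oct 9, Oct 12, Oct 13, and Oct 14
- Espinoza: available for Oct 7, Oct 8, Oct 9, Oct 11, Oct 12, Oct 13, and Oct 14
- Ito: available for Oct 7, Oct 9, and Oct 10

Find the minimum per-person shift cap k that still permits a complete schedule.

2

With 6 lifeguards and 11 worker-slots to fill, someone must work at least ⌈11/6⌉ = 2 shifts, so k ≥ 2.
k = 2 works: Oct 6→Ueda, Oct 7→Espinoza, Oct 8→Vasquez, Oct 9→Marcus+Ito, Oct 10→Vasquez, Oct 11→Ueda, Oct 12→Marcus+Espinoza, Oct 13→Nakamura, Oct 14→Nakamura.
Loads: Vasquez 2, Ueda 2, Nakamura 2, Marcus 2, Espinoza 2, Ito 1 — all ≤ 2.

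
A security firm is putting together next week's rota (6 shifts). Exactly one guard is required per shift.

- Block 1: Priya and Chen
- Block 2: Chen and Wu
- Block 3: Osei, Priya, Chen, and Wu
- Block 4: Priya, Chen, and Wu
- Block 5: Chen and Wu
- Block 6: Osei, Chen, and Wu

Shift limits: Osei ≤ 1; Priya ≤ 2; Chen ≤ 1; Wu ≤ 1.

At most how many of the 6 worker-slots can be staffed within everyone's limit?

Total capacity across all guards is 1+2+1+1 = 5, and 6 slots are needed, so at most 5 can be filled.
An assignment achieving 5: Block 1→Priya, Block 2→Chen, Block 4→Priya, Block 5→Wu, Block 6→Osei.
Loads: Osei 1/1, Priya 2/2, Chen 1/1, Wu 1/1.

5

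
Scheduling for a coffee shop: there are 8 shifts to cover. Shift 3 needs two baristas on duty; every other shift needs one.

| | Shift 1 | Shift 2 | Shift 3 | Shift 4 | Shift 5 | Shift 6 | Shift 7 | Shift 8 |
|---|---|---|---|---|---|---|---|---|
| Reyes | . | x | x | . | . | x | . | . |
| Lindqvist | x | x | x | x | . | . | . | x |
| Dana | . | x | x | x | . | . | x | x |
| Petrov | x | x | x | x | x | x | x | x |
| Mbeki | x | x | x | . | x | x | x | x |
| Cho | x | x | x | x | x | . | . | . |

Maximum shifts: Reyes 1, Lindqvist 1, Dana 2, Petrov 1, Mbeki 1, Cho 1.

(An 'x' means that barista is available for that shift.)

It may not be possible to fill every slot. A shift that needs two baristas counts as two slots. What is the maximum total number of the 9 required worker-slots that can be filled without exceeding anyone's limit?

7

Total capacity across all baristas is 1+1+2+1+1+1 = 7, and 9 slots are needed, so at most 7 can be filled.
An assignment achieving 7: Shift 1→Lindqvist, Shift 2→Cho, Shift 4→Dana, Shift 5→Petrov, Shift 6→Reyes, Shift 7→Dana, Shift 8→Mbeki.
Loads: Reyes 1/1, Lindqvist 1/1, Dana 2/2, Petrov 1/1, Mbeki 1/1, Cho 1/1.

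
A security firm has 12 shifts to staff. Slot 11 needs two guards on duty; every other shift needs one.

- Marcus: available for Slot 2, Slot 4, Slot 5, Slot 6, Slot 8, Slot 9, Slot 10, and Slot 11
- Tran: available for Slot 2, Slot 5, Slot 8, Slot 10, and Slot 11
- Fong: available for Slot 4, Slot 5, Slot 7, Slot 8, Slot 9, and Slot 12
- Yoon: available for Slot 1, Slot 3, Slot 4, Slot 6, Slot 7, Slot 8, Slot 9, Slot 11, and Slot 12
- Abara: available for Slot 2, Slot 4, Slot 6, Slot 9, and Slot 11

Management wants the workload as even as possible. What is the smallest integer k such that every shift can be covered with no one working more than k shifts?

3

With 5 guards and 13 worker-slots to fill, someone must work at least ⌈13/5⌉ = 3 shifts, so k ≥ 3.
k = 3 works: Slot 1→Yoon, Slot 2→Marcus, Slot 3→Yoon, Slot 4→Fong, Slot 5→Marcus, Slot 6→Yoon, Slot 7→Fong, Slot 8→Tran, Slot 9→Abara, Slot 10→Marcus, Slot 11→Tran+Abara, Slot 12→Fong.
Loads: Marcus 3, Tran 2, Fong 3, Yoon 3, Abara 2 — all ≤ 3.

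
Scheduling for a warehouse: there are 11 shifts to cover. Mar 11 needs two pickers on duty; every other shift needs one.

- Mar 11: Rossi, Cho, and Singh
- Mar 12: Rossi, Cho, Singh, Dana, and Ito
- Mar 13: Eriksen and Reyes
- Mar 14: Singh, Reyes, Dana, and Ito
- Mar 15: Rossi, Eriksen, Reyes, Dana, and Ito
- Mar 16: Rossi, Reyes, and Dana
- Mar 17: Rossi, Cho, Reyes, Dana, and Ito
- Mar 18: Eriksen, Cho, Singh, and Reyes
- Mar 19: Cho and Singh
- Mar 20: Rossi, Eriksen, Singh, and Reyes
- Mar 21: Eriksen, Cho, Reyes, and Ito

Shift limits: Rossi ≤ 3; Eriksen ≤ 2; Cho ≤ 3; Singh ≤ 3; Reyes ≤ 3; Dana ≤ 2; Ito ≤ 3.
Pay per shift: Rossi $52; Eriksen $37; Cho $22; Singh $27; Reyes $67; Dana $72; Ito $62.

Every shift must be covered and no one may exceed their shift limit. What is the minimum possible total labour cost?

Picking the cheapest available picker for each shift independently would cost $339, but that ignores the shift limits.
An optimal schedule: Mar 11→Cho+Singh, Mar 12→Rossi, Mar 13→Eriksen, Mar 14→Singh, Mar 15→Rossi, Mar 16→Rossi, Mar 17→Ito, Mar 18→Cho, Mar 19→Cho, Mar 20→Singh, Mar 21→Eriksen.
Total: 22 + 27 + 52 + 37 + 27 + 52 + 52 + 62 + 22 + 22 + 27 + 37 = $439.

$439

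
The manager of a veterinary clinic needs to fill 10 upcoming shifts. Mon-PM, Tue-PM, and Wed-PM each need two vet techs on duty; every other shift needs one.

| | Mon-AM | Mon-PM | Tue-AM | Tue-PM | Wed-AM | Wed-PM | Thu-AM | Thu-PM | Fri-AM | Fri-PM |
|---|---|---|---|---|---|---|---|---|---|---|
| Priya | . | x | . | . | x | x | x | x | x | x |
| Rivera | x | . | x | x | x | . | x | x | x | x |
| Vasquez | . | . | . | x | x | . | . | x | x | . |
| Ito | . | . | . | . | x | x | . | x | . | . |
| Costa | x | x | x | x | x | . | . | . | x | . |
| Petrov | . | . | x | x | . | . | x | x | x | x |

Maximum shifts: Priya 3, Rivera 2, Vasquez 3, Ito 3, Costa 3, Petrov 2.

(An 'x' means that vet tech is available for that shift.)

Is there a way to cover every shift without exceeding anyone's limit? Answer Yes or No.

Mon-PM can only be covered by Priya and Costa, so that assignment is forced.
Wed-PM can only be covered by Priya and Ito, so that assignment is forced.
One valid schedule: Mon-AM→Rivera, Mon-PM→Priya+Costa, Tue-AM→Rivera, Tue-PM→Costa+Petrov, Wed-AM→Vasquez, Wed-PM→Priya+Ito, Thu-AM→Priya, Thu-PM→Vasquez, Fri-AM→Vasquez, Fri-PM→Petrov.
Loads: Priya 3/3, Rivera 2/2, Vasquez 3/3, Ito 1/3, Costa 2/3, Petrov 2/2 — all within limits.

Yes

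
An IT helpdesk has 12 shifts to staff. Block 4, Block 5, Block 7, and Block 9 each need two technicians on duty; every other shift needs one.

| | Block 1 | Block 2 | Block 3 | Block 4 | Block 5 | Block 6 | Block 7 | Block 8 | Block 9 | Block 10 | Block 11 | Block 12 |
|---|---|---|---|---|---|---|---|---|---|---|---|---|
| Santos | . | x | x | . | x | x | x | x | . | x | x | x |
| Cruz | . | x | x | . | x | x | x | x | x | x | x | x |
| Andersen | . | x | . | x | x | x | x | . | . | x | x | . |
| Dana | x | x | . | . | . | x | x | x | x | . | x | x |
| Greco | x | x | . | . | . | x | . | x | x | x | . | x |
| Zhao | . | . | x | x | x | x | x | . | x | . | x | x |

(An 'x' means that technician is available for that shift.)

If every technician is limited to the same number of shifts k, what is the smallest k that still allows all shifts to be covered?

3

With 6 technicians and 16 worker-slots to fill, someone must work at least ⌈16/6⌉ = 3 shifts, so k ≥ 3.
k = 3 works: Block 1→Dana, Block 2→Cruz, Block 3→Santos, Block 4→Andersen+Zhao, Block 5→Andersen+Zhao, Block 6→Andersen, Block 7→Dana+Zhao, Block 8→Santos, Block 9→Dana+Greco, Block 10→Santos, Block 11→Cruz, Block 12→Cruz.
Loads: Santos 3, Cruz 3, Andersen 3, Dana 3, Greco 1, Zhao 3 — all ≤ 3.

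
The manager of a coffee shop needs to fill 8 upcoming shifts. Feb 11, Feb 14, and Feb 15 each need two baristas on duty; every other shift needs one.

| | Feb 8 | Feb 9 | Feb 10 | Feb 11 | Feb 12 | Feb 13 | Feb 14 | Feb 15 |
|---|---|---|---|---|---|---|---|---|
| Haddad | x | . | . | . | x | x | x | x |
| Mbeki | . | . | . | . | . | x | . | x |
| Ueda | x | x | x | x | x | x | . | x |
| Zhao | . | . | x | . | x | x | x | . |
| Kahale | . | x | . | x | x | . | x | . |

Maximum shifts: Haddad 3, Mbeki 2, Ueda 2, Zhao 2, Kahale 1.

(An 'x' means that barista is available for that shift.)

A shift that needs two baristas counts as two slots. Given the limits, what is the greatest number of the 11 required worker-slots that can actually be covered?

10

Total capacity across all baristas is 3+2+2+2+1 = 10, and 11 slots are needed, so at most 10 can be filled.
An assignment achieving 10: Feb 8→Haddad, Feb 9→Ueda, Feb 10→Ueda, Feb 11→Kahale, Feb 12→Zhao, Feb 13→Mbeki, Feb 14→Haddad+Zhao, Feb 15→Haddad+Mbeki.
Loads: Haddad 3/3, Mbeki 2/2, Ueda 2/2, Zhao 2/2, Kahale 1/1.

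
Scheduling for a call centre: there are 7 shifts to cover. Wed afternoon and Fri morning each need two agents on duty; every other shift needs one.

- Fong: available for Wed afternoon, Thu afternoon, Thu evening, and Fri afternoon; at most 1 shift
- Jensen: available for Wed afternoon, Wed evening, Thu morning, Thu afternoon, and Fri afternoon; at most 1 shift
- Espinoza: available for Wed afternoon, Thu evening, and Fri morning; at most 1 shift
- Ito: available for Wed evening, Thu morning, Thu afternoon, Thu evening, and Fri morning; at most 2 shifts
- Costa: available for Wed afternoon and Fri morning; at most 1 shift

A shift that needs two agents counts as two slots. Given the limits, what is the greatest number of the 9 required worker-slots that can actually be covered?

6

Total capacity across all agents is 1+1+1+2+1 = 6, and 9 slots are needed, so at most 6 can be filled.
An assignment achieving 6: Wed evening→Jensen, Thu morning→Ito, Thu afternoon→Ito, Thu evening→Espinoza, Fri morning→Costa, Fri afternoon→Fong.
Loads: Fong 1/1, Jensen 1/1, Espinoza 1/1, Ito 2/2, Costa 1/1.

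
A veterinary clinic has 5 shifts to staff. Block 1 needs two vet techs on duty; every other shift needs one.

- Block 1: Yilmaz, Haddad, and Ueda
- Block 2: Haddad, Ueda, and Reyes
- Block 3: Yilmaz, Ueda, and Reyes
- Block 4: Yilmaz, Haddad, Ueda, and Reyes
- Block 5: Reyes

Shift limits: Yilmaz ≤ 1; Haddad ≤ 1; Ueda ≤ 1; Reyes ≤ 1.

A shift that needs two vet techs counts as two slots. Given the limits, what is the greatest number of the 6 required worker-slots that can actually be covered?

Total capacity across all vet techs is 1+1+1+1 = 4, and 6 slots are needed, so at most 4 can be filled.
An assignment achieving 4: Block 1→Yilmaz+Haddad, Block 2→Ueda, Block 5→Reyes.
Loads: Yilmaz 1/1, Haddad 1/1, Ueda 1/1, Reyes 1/1.

4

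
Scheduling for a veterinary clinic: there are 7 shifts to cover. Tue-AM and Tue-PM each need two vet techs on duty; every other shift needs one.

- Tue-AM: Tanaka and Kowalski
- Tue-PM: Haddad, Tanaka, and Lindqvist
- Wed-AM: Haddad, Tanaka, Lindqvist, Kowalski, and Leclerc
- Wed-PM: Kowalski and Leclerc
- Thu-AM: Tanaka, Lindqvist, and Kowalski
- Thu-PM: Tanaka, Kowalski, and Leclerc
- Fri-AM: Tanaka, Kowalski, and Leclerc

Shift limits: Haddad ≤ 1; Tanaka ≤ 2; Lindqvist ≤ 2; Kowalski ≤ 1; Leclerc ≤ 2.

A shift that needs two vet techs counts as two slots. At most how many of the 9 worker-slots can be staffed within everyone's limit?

Total capacity across all vet techs is 1+2+2+1+2 = 8, and 9 slots are needed, so at most 8 can be filled.
An assignment achieving 8: Tue-AM→Tanaka+Kowalski, Tue-PM→Haddad+Tanaka, Wed-AM→Lindqvist, Wed-PM→Leclerc, Thu-AM→Lindqvist, Thu-PM→Leclerc.
Loads: Haddad 1/1, Tanaka 2/2, Lindqvist 2/2, Kowalski 1/1, Leclerc 2/2.

8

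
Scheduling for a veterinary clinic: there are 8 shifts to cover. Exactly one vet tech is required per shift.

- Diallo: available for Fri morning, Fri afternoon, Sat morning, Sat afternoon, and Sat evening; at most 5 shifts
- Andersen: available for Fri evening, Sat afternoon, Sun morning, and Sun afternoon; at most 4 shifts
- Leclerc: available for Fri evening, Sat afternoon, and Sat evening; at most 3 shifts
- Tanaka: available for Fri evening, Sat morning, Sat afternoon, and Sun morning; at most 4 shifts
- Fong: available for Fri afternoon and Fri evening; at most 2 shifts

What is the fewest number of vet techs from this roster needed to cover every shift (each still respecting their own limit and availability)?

8 slots to fill and no one can take more than 5, so at least ⌈8/5⌉ = 2 vet techs are needed.
Diallo and Andersen alone can cover everything: Fri morning→Diallo, Fri afternoon→Diallo, Fri evening→Andersen, Sat morning→Diallo, Sat afternoon→Diallo, Sat evening→Diallo, Sun morning→Andersen, Sun afternoon→Andersen.

2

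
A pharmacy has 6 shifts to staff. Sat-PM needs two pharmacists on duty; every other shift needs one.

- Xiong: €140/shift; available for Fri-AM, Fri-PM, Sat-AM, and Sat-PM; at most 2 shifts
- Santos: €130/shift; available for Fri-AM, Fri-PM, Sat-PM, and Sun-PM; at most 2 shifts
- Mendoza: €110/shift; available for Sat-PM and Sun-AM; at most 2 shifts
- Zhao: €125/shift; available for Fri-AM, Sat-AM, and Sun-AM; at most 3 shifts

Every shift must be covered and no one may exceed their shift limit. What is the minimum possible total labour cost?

€870

Sun-PM can only be covered by Santos, so that assignment is forced.
Picking the cheapest available pharmacist for each shift independently would cost €860, but that ignores the shift limits.
An optimal schedule: Fri-AM→Zhao, Fri-PM→Santos, Sat-AM→Zhao, Sat-PM→Mendoza+Xiong, Sun-AM→Mendoza, Sun-PM→Santos.
Total: 125 + 130 + 125 + 110 + 140 + 110 + 130 = €870.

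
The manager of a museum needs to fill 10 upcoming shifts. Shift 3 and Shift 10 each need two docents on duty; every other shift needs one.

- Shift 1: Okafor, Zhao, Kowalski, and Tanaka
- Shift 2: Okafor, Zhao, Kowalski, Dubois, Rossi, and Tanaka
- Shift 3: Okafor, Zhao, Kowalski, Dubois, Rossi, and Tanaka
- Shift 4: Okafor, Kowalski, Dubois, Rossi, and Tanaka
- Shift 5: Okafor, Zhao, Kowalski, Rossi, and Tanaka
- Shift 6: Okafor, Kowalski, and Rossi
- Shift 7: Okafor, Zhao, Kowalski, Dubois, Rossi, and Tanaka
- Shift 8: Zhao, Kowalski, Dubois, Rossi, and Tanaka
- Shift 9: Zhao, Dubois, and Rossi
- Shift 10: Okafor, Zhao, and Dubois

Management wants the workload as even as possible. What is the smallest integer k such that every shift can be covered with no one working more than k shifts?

2

With 6 docents and 12 worker-slots to fill, someone must work at least ⌈12/6⌉ = 2 shifts, so k ≥ 2.
k = 2 works: Shift 1→Kowalski, Shift 2→Dubois, Shift 3→Rossi+Tanaka, Shift 4→Kowalski, Shift 5→Rossi, Shift 6→Okafor, Shift 7→Tanaka, Shift 8→Dubois, Shift 9→Zhao, Shift 10→Okafor+Zhao.
Loads: Okafor 2, Zhao 2, Kowalski 2, Dubois 2, Rossi 2, Tanaka 2 — all ≤ 2.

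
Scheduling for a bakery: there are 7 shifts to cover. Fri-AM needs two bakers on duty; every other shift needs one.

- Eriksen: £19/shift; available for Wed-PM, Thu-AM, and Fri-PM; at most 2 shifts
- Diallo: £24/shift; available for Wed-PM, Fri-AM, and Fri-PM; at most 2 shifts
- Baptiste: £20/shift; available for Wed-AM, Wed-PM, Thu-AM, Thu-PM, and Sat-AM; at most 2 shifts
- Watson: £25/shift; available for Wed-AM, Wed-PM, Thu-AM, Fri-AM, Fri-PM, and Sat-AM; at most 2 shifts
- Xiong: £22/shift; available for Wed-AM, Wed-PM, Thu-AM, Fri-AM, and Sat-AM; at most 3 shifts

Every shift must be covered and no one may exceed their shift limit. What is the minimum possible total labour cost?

Thu-PM can only be covered by Baptiste, so that assignment is forced.
Picking the cheapest available baker for each shift independently would cost £163, but that ignores the shift limits.
An optimal schedule: Wed-AM→Baptiste, Wed-PM→Xiong, Thu-AM→Eriksen, Thu-PM→Baptiste, Fri-AM→Xiong+Diallo, Fri-PM→Eriksen, Sat-AM→Xiong.
Total: 20 + 22 + 19 + 20 + 22 + 24 + 19 + 22 = £168.

£168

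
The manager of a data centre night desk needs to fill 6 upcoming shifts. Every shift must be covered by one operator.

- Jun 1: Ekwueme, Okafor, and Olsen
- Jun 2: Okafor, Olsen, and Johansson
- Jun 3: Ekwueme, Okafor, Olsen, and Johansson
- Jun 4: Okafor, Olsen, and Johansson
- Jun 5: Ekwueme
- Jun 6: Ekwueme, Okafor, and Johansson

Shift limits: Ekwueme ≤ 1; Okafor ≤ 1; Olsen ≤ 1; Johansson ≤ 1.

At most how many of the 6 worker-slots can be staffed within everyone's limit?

4

Total capacity across all operators is 1+1+1+1 = 4, and 6 slots are needed, so at most 4 can be filled.
An assignment achieving 4: Jun 1→Okafor, Jun 2→Olsen, Jun 4→Johansson, Jun 5→Ekwueme.
Loads: Ekwueme 1/1, Okafor 1/1, Olsen 1/1, Johansson 1/1.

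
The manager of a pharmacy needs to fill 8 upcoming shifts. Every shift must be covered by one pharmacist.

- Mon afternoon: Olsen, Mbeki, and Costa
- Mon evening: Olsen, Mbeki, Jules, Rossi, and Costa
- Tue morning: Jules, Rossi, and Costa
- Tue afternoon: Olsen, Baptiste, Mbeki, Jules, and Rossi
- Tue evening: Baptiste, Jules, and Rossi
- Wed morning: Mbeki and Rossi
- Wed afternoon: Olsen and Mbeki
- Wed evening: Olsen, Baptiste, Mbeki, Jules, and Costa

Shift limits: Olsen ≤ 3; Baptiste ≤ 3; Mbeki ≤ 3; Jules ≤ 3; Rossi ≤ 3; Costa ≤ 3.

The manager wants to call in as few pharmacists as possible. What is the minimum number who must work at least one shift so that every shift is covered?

3

8 slots to fill and no one can take more than 3, so at least ⌈8/3⌉ = 3 pharmacists are needed.
Olsen, Baptiste, and Rossi alone can cover everything: Mon afternoon→Olsen, Mon evening→Olsen, Tue morning→Rossi, Tue afternoon→Baptiste, Tue evening→Baptiste, Wed morning→Rossi, Wed afternoon→Olsen, Wed evening→Baptiste.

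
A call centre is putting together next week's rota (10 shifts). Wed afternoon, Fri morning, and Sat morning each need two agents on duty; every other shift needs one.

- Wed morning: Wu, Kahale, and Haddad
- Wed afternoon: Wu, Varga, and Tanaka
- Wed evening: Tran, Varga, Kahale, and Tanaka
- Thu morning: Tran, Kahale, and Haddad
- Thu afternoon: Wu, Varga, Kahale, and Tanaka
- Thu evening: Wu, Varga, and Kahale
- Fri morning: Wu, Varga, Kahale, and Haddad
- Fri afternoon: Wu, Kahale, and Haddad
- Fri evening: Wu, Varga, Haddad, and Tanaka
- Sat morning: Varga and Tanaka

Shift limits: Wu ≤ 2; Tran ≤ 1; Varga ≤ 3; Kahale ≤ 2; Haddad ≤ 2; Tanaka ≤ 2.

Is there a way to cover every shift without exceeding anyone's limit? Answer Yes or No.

No

Total capacity is 2+1+3+2+2+2 = 12 but 13 worker-slots are needed — infeasible.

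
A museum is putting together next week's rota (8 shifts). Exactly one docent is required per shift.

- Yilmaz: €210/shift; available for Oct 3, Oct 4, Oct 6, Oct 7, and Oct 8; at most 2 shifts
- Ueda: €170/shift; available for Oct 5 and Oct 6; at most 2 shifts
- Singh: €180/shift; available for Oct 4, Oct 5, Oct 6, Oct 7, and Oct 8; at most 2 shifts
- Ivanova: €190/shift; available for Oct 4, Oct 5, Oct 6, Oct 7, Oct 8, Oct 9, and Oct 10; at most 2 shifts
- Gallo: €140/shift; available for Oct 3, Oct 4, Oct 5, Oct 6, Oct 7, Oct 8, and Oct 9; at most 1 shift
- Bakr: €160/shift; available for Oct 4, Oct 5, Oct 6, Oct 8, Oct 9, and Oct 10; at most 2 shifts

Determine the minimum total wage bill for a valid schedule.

Picking the cheapest available docent for each shift independently would cost €1140, but that ignores the shift limits.
An optimal schedule: Oct 3→Gallo, Oct 4→Singh, Oct 5→Ueda, Oct 6→Ueda, Oct 7→Singh, Oct 8→Ivanova, Oct 9→Bakr, Oct 10→Bakr.
Total: 140 + 180 + 170 + 170 + 180 + 190 + 160 + 160 = €1350.

€1350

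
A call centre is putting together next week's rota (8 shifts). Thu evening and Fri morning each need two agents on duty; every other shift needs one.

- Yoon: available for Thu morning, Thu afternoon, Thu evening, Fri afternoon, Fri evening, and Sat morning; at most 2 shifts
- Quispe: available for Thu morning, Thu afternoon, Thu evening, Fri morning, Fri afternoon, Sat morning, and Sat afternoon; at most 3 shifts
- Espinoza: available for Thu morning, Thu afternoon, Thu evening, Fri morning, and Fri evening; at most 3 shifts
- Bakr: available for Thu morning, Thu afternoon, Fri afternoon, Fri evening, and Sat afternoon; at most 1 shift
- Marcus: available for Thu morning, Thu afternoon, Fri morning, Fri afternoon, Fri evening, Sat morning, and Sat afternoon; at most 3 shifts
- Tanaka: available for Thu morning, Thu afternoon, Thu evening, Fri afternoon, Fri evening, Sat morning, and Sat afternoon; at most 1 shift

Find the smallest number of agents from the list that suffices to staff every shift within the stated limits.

4

10 slots to fill and no one can take more than 3, so at least ⌈10/3⌉ = 4 agents are needed.
Yoon, Quispe, Espinoza, and Marcus alone can cover everything: Thu morning→Espinoza, Thu afternoon→Marcus, Thu evening→Yoon+Quispe, Fri morning→Quispe+Espinoza, Fri afternoon→Yoon, Fri evening→Espinoza, Sat morning→Marcus, Sat afternoon→Quispe.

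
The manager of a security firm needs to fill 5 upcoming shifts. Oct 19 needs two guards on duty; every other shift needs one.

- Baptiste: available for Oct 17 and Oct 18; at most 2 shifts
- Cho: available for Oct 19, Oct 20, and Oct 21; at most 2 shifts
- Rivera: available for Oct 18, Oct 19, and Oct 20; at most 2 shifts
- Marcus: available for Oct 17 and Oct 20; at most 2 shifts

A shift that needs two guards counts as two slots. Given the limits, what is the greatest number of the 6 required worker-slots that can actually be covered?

6

Total capacity across all guards is 2+2+2+2 = 8, and 6 slots are needed, so at most 6 can be filled.
An assignment achieving 6: Oct 17→Baptiste, Oct 18→Baptiste, Oct 19→Cho+Rivera, Oct 20→Rivera, Oct 21→Cho.
Loads: Baptiste 2/2, Cho 2/2, Rivera 2/2, Marcus 0/2.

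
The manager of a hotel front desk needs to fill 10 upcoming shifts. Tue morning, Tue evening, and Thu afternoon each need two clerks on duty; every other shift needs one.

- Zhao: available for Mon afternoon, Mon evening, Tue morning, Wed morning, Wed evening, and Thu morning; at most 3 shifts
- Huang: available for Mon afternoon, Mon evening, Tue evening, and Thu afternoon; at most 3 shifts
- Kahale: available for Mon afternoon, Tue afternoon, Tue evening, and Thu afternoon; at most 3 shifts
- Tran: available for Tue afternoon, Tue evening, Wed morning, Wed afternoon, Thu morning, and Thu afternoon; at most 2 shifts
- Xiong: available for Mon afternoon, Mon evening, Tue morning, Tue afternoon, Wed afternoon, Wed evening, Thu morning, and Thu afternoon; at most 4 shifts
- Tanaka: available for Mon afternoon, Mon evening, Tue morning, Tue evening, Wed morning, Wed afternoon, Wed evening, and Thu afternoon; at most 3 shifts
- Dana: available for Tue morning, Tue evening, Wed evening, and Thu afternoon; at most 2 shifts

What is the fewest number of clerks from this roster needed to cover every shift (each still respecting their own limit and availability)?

13 slots to fill and no one can take more than 4, so at least ⌈13/4⌉ = 4 clerks are needed.
Zhao, Huang, Kahale, and Xiong alone can cover everything: Mon afternoon→Xiong, Mon evening→Huang, Tue morning→Zhao+Xiong, Tue afternoon→Kahale, Tue evening→Huang+Kahale, Wed morning→Zhao, Wed afternoon→Xiong, Wed evening→Zhao, Thu morning→Xiong, Thu afternoon→Huang+Kahale.

4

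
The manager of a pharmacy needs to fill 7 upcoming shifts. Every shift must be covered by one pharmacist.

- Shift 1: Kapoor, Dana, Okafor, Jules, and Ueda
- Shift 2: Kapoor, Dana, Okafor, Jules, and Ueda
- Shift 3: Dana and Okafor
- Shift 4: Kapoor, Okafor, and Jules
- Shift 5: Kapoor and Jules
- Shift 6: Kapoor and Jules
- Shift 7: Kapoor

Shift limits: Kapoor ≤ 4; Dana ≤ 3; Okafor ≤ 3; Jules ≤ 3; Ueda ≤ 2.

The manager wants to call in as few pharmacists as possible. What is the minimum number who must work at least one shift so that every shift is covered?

7 slots to fill and no one can take more than 4, so at least ⌈7/4⌉ = 2 pharmacists are needed.
Kapoor and Dana alone can cover everything: Shift 1→Dana, Shift 2→Dana, Shift 3→Dana, Shift 4→Kapoor, Shift 5→Kapoor, Shift 6→Kapoor, Shift 7→Kapoor.

2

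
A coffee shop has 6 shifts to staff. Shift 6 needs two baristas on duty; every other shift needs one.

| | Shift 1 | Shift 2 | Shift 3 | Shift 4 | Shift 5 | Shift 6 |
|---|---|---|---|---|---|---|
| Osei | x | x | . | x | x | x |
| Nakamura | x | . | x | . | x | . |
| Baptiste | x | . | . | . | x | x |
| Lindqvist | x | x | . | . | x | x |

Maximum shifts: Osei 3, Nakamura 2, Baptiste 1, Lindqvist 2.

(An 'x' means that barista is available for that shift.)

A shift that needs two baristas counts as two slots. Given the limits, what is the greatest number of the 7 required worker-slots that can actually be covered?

Total capacity across all baristas is 3+2+1+2 = 8, and 7 slots are needed, so at most 7 can be filled.
An assignment achieving 7: Shift 1→Nakamura, Shift 2→Osei, Shift 3→Nakamura, Shift 4→Osei, Shift 5→Lindqvist, Shift 6→Osei+Baptiste.
Loads: Osei 3/3, Nakamura 2/2, Baptiste 1/1, Lindqvist 1/2.

7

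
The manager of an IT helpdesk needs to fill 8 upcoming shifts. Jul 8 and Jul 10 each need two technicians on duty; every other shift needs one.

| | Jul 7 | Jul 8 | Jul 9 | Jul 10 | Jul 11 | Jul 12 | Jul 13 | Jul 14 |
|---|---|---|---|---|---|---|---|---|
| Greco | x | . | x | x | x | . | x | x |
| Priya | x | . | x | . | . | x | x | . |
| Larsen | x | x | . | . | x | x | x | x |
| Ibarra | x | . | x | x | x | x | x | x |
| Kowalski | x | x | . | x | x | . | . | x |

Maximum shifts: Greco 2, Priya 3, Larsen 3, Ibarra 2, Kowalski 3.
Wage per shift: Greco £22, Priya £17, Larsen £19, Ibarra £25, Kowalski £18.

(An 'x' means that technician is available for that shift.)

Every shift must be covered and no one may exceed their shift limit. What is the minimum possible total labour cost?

Jul 8 can only be covered by Larsen and Kowalski, so that assignment is forced.
Picking the cheapest available technician for each shift independently would cost £181, but that ignores the shift limits.
An optimal schedule: Jul 7→Larsen, Jul 8→Kowalski+Larsen, Jul 9→Priya, Jul 10→Kowalski+Greco, Jul 11→Kowalski, Jul 12→Priya, Jul 13→Priya, Jul 14→Larsen.
Total: 19 + 18 + 19 + 17 + 18 + 22 + 18 + 17 + 17 + 19 = £184.

£184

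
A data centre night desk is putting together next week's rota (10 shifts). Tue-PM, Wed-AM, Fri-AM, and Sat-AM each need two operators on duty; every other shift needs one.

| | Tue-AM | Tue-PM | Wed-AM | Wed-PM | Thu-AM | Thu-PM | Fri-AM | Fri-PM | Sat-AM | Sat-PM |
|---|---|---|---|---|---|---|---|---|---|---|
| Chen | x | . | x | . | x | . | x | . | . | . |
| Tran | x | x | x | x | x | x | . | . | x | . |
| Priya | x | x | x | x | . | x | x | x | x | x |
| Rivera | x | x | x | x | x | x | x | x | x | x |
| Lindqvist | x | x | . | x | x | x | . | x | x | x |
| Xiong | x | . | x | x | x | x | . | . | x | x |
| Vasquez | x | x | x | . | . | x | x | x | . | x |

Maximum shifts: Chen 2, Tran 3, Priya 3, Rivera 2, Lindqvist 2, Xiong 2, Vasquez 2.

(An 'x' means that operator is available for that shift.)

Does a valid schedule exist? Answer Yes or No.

Yes

One valid schedule: Tue-AM→Tran, Tue-PM→Rivera+Lindqvist, Wed-AM→Xiong+Vasquez, Wed-PM→Tran, Thu-AM→Chen, Thu-PM→Tran, Fri-AM→Chen+Priya, Fri-PM→Priya, Sat-AM→Rivera+Lindqvist, Sat-PM→Priya.
Loads: Chen 2/2, Tran 3/3, Priya 3/3, Rivera 2/2, Lindqvist 2/2, Xiong 1/2, Vasquez 1/2 — all within limits.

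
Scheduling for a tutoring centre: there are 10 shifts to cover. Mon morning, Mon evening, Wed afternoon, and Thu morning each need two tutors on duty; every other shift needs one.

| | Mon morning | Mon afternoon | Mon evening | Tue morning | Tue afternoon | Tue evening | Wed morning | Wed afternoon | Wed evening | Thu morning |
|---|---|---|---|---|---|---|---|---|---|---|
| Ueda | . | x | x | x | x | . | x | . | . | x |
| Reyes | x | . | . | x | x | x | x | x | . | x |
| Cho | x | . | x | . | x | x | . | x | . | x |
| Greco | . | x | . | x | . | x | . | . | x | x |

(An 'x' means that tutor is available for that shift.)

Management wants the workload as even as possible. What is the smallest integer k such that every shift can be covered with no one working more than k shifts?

With 4 tutors and 14 worker-slots to fill, someone must work at least ⌈14/4⌉ = 4 shifts, so k ≥ 4.
k = 4 works: Mon morning→Reyes+Cho, Mon afternoon→Ueda, Mon evening→Ueda+Cho, Tue morning→Ueda, Tue afternoon→Reyes, Tue evening→Reyes, Wed morning→Ueda, Wed afternoon→Reyes+Cho, Wed evening→Greco, Thu morning→Cho+Greco.
Loads: Ueda 4, Reyes 4, Cho 4, Greco 2 — all ≤ 4.

4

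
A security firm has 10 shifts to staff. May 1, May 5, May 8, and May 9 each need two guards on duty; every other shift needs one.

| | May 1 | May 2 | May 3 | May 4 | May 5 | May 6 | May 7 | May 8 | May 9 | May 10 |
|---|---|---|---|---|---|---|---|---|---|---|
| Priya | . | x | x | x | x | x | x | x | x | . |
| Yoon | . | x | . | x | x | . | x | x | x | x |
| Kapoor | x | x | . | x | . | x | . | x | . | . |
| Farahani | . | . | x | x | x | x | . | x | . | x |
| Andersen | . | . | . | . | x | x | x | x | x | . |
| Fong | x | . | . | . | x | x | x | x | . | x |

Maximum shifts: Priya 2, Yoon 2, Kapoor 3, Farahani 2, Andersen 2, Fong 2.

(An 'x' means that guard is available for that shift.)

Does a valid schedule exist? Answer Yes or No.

Total capacity is 2+2+3+2+2+2 = 13 but 14 worker-slots are needed — infeasible.

No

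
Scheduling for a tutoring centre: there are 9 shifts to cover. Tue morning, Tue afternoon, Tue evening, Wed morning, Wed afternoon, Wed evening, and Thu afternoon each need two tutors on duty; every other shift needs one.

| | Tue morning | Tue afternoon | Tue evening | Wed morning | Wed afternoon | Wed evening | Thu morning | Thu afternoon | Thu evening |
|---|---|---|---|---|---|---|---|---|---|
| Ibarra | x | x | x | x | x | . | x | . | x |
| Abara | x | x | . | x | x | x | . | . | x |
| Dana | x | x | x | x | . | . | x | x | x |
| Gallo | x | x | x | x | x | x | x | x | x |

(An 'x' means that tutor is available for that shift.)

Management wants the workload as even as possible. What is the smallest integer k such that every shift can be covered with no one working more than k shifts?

With 4 tutors and 16 worker-slots to fill, someone must work at least ⌈16/4⌉ = 4 shifts, so k ≥ 4.
k = 4 works: Tue morning→Abara+Dana, Tue afternoon→Abara+Gallo, Tue evening→Ibarra+Dana, Wed morning→Dana+Gallo, Wed afternoon→Ibarra+Abara, Wed evening→Abara+Gallo, Thu morning→Ibarra, Thu afternoon→Dana+Gallo, Thu evening→Ibarra.
Loads: Ibarra 4, Abara 4, Dana 4, Gallo 4 — all ≤ 4.

4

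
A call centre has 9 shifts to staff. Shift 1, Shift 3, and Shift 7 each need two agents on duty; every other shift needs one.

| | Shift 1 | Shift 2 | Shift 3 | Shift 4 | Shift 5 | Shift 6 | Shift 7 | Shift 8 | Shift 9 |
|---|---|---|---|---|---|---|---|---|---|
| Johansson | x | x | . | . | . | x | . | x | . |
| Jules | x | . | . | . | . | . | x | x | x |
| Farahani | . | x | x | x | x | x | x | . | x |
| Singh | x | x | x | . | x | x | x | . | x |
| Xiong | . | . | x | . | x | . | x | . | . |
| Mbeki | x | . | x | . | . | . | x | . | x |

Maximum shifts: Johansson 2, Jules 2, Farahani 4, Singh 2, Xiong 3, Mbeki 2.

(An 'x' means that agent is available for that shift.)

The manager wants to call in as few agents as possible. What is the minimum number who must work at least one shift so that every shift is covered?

5

12 slots to fill and no one can take more than 4, so at least ⌈12/4⌉ = 3 agents are needed.
Any 4 agents together have capacity at most 4+3+2+2 = 11 < 12 slots, so 4 can never suffice.
Johansson, Jules, Farahani, Singh, and Xiong alone can cover everything: Shift 1→Johansson+Jules, Shift 2→Farahani, Shift 3→Farahani+Singh, Shift 4→Farahani, Shift 5→Xiong, Shift 6→Farahani, Shift 7→Singh+Xiong, Shift 8→Johansson, Shift 9→Jules.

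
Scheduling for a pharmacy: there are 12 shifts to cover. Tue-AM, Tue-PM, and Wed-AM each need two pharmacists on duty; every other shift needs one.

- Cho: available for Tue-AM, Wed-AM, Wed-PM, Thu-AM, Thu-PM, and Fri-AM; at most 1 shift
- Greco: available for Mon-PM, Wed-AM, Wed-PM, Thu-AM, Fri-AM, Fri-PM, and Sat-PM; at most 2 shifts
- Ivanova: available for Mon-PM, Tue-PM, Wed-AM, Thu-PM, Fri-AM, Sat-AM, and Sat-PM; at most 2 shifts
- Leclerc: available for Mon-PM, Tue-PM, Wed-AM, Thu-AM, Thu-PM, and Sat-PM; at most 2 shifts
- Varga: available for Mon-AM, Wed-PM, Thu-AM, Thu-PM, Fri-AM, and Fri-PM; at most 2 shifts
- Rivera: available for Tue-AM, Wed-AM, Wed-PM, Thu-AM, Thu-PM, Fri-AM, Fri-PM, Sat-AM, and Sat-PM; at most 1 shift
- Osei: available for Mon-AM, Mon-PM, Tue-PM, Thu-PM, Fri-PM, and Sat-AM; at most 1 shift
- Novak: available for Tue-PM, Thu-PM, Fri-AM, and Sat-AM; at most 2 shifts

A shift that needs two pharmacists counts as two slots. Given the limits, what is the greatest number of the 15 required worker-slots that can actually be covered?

Total capacity across all pharmacists is 1+2+2+2+2+1+1+2 = 13, and 15 slots are needed, so at most 13 can be filled.
An assignment achieving 13: Mon-AM→Varga, Mon-PM→Greco, Tue-AM→Cho+Rivera, Tue-PM→Ivanova+Leclerc, Wed-AM→Leclerc, Wed-PM→Greco, Thu-PM→Novak, Fri-AM→Novak, Fri-PM→Varga, Sat-AM→Osei, Sat-PM→Ivanova.
Loads: Cho 1/1, Greco 2/2, Ivanova 2/2, Leclerc 2/2, Varga 2/2, Rivera 1/1, Osei 1/1, Novak 2/2.

13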